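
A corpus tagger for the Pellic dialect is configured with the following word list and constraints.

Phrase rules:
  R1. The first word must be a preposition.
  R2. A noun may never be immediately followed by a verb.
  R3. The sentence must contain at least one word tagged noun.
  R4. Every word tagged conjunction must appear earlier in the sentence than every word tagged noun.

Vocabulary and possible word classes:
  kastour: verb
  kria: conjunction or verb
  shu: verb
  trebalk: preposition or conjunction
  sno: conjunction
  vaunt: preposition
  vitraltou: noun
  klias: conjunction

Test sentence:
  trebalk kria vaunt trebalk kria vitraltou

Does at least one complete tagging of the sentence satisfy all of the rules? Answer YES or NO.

YES

Candidates per position — 1:trebalk {preposition,conjunction}; 2:kria {conjunction,verb}; 3:vaunt {preposition}; 4:trebalk {preposition,conjunction}; 5:kria {conjunction,verb}; 6:vitraltou {noun}.
One satisfying assignment: preposition verb preposition conjunction conjunction noun.
Check: rule 1 holds; rule 2 holds; rule 3 holds; rule 4 holds.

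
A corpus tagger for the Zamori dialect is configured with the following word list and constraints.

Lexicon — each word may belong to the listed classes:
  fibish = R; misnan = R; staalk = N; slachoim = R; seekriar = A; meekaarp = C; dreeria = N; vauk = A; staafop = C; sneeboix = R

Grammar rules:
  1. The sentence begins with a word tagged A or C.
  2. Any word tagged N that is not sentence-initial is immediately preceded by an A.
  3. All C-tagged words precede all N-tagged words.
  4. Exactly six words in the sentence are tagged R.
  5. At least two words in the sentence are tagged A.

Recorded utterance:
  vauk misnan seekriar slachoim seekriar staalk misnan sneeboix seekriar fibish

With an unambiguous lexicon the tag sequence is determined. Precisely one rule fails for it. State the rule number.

4

Fixed tagging: A R A R A N R R A R.
Rule check: R1 holds, R2 holds, R3 holds, R4 violated, R5 holds.
Only rule 4 fails.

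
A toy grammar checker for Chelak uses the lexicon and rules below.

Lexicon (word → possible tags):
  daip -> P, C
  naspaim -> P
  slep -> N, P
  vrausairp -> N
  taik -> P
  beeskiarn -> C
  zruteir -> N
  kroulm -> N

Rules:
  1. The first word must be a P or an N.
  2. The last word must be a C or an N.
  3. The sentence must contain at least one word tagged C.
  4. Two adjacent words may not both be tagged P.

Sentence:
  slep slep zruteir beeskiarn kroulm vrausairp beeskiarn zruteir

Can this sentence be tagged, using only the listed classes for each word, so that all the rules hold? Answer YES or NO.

YES

Candidates per position — 1:slep {N,P}; 2:slep {N,P}; 3:zruteir {N}; 4:beeskiarn {C}; 5:kroulm {N}; 6:vrausairp {N}; 7:beeskiarn {C}; 8:zruteir {N}.
One satisfying assignment: N N N C N N C N.
Rule-by-rule: rule 1 ✓; rule 2 ✓; rule 3 ✓; rule 4 ✓.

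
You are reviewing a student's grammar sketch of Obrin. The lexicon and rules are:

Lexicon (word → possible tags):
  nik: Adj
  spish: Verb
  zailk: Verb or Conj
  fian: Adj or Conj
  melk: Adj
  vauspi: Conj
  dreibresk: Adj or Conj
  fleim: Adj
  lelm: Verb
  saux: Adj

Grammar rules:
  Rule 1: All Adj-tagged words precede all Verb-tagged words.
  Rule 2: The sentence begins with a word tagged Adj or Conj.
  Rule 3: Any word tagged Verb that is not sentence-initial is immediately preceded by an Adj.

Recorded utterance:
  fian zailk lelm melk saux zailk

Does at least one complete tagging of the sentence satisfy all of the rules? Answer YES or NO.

NO

Candidates per position — 1:fian {Adj,Conj}; 2:zailk {Verb,Conj}; 3:lelm {Verb}; 4:melk {Adj}; 5:saux {Adj}; 6:zailk {Verb,Conj}.
Rule 1 cannot be satisfied by any choice of tags from the lexicon.
So there is no consistent tagging.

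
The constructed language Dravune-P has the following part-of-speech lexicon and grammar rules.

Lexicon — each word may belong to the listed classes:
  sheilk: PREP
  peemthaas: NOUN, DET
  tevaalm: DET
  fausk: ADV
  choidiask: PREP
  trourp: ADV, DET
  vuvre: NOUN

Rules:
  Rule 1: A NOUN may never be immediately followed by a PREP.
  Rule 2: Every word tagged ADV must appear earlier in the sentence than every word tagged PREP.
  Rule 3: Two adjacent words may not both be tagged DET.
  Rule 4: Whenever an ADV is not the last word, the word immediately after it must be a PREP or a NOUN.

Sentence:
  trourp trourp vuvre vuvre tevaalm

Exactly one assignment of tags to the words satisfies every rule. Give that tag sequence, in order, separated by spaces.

Candidates per position — 1:trourp {ADV,DET}; 2:trourp {ADV,DET}; 3:vuvre {NOUN}; 4:vuvre {NOUN}; 5:tevaalm {DET}.
If word 1 were ADV, no tagging could satisfy rule 4; so word 1 is DET.
If word 2 were DET, no tagging could satisfy rule 3; so word 2 is ADV.
That leaves exactly one tagging: DET ADV NOUN NOUN DET.
Check: rule 1 holds; rule 2 holds; rule 3 holds; rule 4 holds.

DET ADV NOUN NOUN DET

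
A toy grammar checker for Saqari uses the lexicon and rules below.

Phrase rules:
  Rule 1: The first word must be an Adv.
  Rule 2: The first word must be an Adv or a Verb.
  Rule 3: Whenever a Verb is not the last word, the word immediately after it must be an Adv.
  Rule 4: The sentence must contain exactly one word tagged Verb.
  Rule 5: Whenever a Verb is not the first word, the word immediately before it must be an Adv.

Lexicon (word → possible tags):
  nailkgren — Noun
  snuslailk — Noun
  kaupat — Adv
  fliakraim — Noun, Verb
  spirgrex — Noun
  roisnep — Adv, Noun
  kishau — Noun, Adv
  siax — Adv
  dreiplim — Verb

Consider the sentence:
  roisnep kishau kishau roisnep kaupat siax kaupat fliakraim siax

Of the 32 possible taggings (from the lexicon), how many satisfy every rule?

Candidates per position — 1:roisnep {Adv,Noun}; 2:kishau {Noun,Adv}; 3:kishau {Noun,Adv}; 4:roisnep {Adv,Noun}; 5:kaupat {Adv}; 6:siax {Adv}; 7:kaupat {Adv}; 8:fliakraim {Noun,Verb}; 9:siax {Adv}.
There are 32 candidate sequences in total.
Checking each against the rules leaves 8 sequences.
Count = 8.

8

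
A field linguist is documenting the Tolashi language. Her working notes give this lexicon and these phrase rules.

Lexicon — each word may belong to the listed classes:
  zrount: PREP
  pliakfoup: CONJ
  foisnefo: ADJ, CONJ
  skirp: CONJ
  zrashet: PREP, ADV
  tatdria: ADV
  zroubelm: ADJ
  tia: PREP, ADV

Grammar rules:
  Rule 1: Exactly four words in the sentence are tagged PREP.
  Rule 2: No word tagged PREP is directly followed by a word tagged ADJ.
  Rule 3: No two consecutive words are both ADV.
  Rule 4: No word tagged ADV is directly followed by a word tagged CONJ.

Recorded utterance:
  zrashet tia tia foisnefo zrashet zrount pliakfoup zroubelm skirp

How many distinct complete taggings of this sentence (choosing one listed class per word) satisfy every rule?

4

Candidates per position — 1:zrashet {PREP,ADV}; 2:tia {PREP,ADV}; 3:tia {PREP,ADV}; 4:foisnefo {ADJ,CONJ}; 5:zrashet {PREP,ADV}; 6:zrount {PREP}; 7:pliakfoup {CONJ}; 8:zroubelm {ADJ}; 9:skirp {CONJ}.
There are 32 candidate sequences in total.
The sequences that satisfy every rule: PREP PREP PREP CONJ ADV PREP CONJ ADJ CONJ; PREP PREP ADV ADJ PREP PREP CONJ ADJ CONJ; PREP ADV PREP CONJ PREP PREP CONJ ADJ CONJ; ADV PREP PREP CONJ PREP PREP CONJ ADJ CONJ.
Count = 4.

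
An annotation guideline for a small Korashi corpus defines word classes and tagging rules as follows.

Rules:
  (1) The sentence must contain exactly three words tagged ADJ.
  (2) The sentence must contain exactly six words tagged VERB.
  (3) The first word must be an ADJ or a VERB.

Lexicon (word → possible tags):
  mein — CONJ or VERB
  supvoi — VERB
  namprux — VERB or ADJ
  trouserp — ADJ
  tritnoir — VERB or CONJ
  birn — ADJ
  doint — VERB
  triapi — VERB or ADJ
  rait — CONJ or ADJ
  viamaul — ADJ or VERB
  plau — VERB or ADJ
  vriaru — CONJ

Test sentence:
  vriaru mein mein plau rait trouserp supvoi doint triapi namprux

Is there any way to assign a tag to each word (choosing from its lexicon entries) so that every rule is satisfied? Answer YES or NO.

Candidates per position — 1:vriaru {CONJ}; 2:mein {CONJ,VERB}; 3:mein {CONJ,VERB}; 4:plau {VERB,ADJ}; 5:rait {CONJ,ADJ}; 6:trouserp {ADJ}; 7:supvoi {VERB}; 8:doint {VERB}; 9:triapi {VERB,ADJ}; 10:namprux {VERB,ADJ}.
Rule 3 cannot be satisfied by any choice of tags from the lexicon.
So there is no consistent tagging.

NO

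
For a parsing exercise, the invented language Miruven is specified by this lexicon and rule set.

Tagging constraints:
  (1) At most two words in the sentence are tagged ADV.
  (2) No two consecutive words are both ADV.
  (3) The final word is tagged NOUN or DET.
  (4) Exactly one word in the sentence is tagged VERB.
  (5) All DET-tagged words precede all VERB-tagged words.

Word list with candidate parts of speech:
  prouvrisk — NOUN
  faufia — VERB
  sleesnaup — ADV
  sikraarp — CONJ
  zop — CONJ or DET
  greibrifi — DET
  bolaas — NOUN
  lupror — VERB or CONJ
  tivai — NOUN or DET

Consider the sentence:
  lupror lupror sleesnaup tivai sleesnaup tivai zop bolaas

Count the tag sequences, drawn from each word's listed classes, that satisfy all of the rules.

Candidates per position — 1:lupror {VERB,CONJ}; 2:lupror {VERB,CONJ}; 3:sleesnaup {ADV}; 4:tivai {NOUN,DET}; 5:sleesnaup {ADV}; 6:tivai {NOUN,DET}; 7:zop {CONJ,DET}; 8:bolaas {NOUN}.
There are 32 candidate sequences in total.
The sequences that satisfy every rule: VERB CONJ ADV NOUN ADV NOUN CONJ NOUN; CONJ VERB ADV NOUN ADV NOUN CONJ NOUN.
Count = 2.

2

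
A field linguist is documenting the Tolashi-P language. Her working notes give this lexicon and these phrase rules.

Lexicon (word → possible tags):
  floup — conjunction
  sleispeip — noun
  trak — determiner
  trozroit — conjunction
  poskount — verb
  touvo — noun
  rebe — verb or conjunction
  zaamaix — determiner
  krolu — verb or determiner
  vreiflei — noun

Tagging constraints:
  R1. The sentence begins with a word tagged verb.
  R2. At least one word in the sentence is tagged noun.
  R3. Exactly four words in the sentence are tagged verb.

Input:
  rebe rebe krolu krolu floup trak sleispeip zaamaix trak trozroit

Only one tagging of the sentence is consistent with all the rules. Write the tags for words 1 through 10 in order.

verb verb verb verb conjunction determiner noun determiner determiner conjunction

Candidates per position — 1:rebe {verb,conjunction}; 2:rebe {verb,conjunction}; 3:krolu {verb,determiner}; 4:krolu {verb,determiner}; 5:floup {conjunction}; 6:trak {determiner}; 7:sleispeip {noun}; 8:zaamaix {determiner}; 9:trak {determiner}; 10:trozroit {conjunction}.
At position 1, choosing conjunction makes rule 1 impossible to satisfy; hence verb.
At position 2, choosing conjunction makes rule 3 impossible to satisfy; hence verb.
At position 3, choosing determiner makes rule 3 impossible to satisfy; hence verb.
At position 4, choosing determiner makes rule 3 impossible to satisfy; hence verb.
The unique satisfying tagging is: verb verb verb verb conjunction determiner noun determiner determiner conjunction.
Check: rule 1 holds; rule 2 holds; rule 3 holds.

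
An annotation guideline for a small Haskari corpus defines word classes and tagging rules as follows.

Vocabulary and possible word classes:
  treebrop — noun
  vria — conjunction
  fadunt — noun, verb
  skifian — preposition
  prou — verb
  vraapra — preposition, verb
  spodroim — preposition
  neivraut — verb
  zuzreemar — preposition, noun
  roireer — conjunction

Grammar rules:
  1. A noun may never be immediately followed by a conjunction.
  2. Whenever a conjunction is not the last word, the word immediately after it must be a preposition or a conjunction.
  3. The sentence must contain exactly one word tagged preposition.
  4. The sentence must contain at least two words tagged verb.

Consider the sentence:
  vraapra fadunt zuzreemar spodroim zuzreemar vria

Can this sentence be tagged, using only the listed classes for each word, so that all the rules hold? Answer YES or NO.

NO

Candidates per position — 1:vraapra {preposition,verb}; 2:fadunt {noun,verb}; 3:zuzreemar {preposition,noun}; 4:spodroim {preposition}; 5:zuzreemar {preposition,noun}; 6:vria {conjunction}.
Every candidate sequence violates at least one rule; no consistent tagging exists.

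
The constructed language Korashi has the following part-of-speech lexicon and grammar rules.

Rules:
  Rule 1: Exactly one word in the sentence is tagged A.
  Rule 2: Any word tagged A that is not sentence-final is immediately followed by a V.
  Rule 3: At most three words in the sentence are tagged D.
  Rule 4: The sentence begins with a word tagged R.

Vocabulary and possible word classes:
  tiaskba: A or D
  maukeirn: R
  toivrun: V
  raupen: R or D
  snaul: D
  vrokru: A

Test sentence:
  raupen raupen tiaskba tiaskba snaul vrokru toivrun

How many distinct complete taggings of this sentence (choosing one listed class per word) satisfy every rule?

Candidates per position — 1:raupen {R,D}; 2:raupen {R,D}; 3:tiaskba {A,D}; 4:tiaskba {A,D}; 5:snaul {D}; 6:vrokru {A}; 7:toivrun {V}.
There are 16 candidate sequences in total.
The sequences that satisfy every rule: R R D D D A V.
Count = 1.

1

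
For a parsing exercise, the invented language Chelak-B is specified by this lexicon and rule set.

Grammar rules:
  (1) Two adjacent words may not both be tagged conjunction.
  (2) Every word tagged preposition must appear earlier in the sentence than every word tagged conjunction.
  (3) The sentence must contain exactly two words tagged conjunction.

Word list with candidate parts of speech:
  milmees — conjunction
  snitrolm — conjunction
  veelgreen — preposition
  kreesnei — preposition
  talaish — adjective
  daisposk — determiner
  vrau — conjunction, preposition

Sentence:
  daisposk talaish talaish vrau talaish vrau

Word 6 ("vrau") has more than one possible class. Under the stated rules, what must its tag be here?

conjunction

Candidates per position — 1:daisposk {determiner}; 2:talaish {adjective}; 3:talaish {adjective}; 4:vrau {conjunction,preposition}; 5:talaish {adjective}; 6:vrau {conjunction,preposition}.
If word 4 were preposition, no tagging could satisfy rule 3; so word 4 is conjunction.
If word 6 were preposition, no tagging could satisfy rule 2; so word 6 is conjunction.
The only consistent sequence is: determiner adjective adjective conjunction adjective conjunction.
Rule-by-rule: rule 1 ok; rule 2 ok; rule 3 ok.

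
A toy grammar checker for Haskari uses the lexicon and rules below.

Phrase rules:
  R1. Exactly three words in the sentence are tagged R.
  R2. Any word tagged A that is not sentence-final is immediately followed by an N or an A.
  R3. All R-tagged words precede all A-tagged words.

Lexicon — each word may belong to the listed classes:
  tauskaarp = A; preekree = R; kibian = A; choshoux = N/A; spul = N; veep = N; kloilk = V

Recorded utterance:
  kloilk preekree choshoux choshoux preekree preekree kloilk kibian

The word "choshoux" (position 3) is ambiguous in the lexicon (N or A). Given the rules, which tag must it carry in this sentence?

N

Candidates per position — 1:kloilk {V}; 2:preekree {R}; 3:choshoux {N,A}; 4:choshoux {N,A}; 5:preekree {R}; 6:preekree {R}; 7:kloilk {V}; 8:kibian {A}.
Word 3 cannot be A — rule 3 would then fail for every completion. It is N.
Word 4 cannot be A — rule 2 would then fail for every completion. It is N.
So the tagging must be: V R N N R R V A.
Verifying each rule — rule 1 ✓; rule 2 ✓; rule 3 ✓.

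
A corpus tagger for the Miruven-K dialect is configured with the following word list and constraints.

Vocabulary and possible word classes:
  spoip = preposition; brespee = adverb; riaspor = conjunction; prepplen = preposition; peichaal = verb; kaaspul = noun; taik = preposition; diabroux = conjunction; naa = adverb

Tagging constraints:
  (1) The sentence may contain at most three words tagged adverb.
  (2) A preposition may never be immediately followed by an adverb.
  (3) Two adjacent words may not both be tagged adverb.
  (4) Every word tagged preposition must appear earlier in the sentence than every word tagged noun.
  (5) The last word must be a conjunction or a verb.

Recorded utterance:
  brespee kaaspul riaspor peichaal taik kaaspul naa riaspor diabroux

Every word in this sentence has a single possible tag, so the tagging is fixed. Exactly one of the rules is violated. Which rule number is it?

Fixed tagging: adverb noun conjunction verb preposition noun adverb conjunction conjunction.
Applying the rules: R1 pass, R2 pass, R3 pass, R4 fail, R5 pass.
Only rule 4 fails.

4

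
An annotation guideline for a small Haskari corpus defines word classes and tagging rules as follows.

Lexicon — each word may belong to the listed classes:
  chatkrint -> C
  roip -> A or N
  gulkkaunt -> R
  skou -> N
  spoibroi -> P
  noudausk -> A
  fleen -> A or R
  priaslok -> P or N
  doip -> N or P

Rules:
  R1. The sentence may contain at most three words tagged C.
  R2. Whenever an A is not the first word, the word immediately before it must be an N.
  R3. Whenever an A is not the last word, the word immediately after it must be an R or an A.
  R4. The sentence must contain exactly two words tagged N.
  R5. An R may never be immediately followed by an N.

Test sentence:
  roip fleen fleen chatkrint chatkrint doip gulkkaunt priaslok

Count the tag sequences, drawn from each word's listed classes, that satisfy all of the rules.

Candidates per position — 1:roip {A,N}; 2:fleen {A,R}; 3:fleen {A,R}; 4:chatkrint {C}; 5:chatkrint {C}; 6:doip {N,P}; 7:gulkkaunt {R}; 8:priaslok {P,N}.
There are 32 candidate sequences in total.
The sequences that satisfy every rule: N A R C C N R P; N R R C C N R P.
Count = 2.

2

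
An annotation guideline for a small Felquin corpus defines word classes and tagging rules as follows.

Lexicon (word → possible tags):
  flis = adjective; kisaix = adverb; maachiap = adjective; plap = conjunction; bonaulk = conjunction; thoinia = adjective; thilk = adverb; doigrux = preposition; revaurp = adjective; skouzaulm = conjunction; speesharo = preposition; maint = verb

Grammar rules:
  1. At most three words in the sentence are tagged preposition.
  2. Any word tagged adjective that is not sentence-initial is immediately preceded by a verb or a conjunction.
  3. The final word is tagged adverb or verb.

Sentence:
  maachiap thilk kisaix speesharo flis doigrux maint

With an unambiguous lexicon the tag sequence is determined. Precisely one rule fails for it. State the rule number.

Fixed tagging: adjective adverb adverb preposition adjective preposition verb.
Applying the rules: R1 ok, R2 fails, R3 ok.
Only rule 2 fails.

2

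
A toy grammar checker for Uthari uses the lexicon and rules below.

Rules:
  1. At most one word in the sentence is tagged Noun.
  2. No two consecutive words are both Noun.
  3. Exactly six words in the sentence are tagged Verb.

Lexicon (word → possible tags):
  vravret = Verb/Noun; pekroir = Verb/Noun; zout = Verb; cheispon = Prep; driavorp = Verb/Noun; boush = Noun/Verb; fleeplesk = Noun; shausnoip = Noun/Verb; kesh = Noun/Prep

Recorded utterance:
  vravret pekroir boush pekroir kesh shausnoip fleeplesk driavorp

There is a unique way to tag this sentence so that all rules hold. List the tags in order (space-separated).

Candidates per position — 1:vravret {Verb,Noun}; 2:pekroir {Verb,Noun}; 3:boush {Noun,Verb}; 4:pekroir {Verb,Noun}; 5:kesh {Noun,Prep}; 6:shausnoip {Noun,Verb}; 7:fleeplesk {Noun}; 8:driavorp {Verb,Noun}.
At position 1, choosing Noun makes rule 1 impossible to satisfy; hence Verb.
At position 2, choosing Noun makes rule 1 impossible to satisfy; hence Verb.
At position 3, choosing Noun makes rule 1 impossible to satisfy; hence Verb.
At position 4, choosing Noun makes rule 1 impossible to satisfy; hence Verb.
At position 5, choosing Noun makes rule 1 impossible to satisfy; hence Prep.
At position 6, choosing Noun makes rule 1 impossible to satisfy; hence Verb.
At position 8, choosing Noun makes rule 1 impossible to satisfy; hence Verb.
So the tagging must be: Verb Verb Verb Verb Prep Verb Noun Verb.
Verifying each rule — rule 1 holds; rule 2 holds; rule 3 holds.

Verb Verb Verb Verb Prep Verb Noun Verb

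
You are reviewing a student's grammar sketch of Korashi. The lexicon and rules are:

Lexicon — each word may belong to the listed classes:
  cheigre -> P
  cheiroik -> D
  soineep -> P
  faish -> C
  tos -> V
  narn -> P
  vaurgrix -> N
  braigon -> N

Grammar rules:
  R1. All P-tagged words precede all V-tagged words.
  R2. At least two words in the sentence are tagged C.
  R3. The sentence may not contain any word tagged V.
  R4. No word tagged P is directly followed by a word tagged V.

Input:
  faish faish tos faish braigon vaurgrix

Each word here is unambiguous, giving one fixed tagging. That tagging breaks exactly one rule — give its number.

Fixed tagging: C C V C N N.
Applying the rules: R1 pass, R2 pass, R3 fail, R4 pass.
Only rule 3 fails.

3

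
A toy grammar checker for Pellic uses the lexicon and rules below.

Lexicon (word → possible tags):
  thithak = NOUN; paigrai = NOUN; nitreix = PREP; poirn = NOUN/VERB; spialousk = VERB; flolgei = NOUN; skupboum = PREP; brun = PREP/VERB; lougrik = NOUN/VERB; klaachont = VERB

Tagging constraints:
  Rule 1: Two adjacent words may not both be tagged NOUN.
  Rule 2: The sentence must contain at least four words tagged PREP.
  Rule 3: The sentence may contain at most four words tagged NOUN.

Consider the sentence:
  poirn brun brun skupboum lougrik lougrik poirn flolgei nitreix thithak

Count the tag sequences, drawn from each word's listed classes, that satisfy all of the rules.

6

Candidates per position — 1:poirn {NOUN,VERB}; 2:brun {PREP,VERB}; 3:brun {PREP,VERB}; 4:skupboum {PREP}; 5:lougrik {NOUN,VERB}; 6:lougrik {NOUN,VERB}; 7:poirn {NOUN,VERB}; 8:flolgei {NOUN}; 9:nitreix {PREP}; 10:thithak {NOUN}.
There are 64 candidate sequences in total.
Checking each against the rules leaves 6 sequences.
Count = 6.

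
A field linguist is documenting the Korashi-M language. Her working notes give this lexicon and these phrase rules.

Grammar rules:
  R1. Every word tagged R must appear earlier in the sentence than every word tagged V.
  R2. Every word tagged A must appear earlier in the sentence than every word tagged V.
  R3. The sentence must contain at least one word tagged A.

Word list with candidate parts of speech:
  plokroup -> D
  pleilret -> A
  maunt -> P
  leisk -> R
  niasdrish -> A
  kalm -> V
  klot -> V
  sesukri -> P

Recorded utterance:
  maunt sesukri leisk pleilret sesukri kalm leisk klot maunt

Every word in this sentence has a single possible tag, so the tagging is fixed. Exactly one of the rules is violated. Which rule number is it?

Fixed tagging: P P R A P V R V P.
Applying the rules: R1 fails, R2 ok, R3 ok.
Only rule 1 fails.

1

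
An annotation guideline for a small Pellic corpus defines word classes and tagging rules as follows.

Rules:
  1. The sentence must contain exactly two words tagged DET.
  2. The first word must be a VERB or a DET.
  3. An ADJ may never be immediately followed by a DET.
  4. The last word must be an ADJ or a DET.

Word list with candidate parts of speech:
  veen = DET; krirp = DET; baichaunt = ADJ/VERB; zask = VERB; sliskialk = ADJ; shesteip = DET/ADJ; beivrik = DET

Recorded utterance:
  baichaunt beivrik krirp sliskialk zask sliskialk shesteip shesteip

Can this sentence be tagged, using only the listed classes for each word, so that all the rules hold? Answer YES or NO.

Candidates per position — 1:baichaunt {ADJ,VERB}; 2:beivrik {DET}; 3:krirp {DET}; 4:sliskialk {ADJ}; 5:zask {VERB}; 6:sliskialk {ADJ}; 7:shesteip {DET,ADJ}; 8:shesteip {DET,ADJ}.
One satisfying assignment: VERB DET DET ADJ VERB ADJ ADJ ADJ.
Checking: rule 1 holds; rule 2 holds; rule 3 holds; rule 4 holds.

YES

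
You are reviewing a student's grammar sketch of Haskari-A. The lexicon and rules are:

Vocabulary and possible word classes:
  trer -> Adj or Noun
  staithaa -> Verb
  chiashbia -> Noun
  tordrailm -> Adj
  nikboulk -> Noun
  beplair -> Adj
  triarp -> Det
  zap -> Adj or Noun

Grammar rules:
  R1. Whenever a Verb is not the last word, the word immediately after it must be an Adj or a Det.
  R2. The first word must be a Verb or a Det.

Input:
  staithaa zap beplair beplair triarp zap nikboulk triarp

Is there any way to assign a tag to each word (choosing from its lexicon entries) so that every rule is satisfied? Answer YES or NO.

YES

Candidates per position — 1:staithaa {Verb}; 2:zap {Adj,Noun}; 3:beplair {Adj}; 4:beplair {Adj}; 5:triarp {Det}; 6:zap {Adj,Noun}; 7:nikboulk {Noun}; 8:triarp {Det}.
One satisfying assignment: Verb Adj Adj Adj Det Adj Noun Det.
Check: rule 1 ✓; rule 2 ✓.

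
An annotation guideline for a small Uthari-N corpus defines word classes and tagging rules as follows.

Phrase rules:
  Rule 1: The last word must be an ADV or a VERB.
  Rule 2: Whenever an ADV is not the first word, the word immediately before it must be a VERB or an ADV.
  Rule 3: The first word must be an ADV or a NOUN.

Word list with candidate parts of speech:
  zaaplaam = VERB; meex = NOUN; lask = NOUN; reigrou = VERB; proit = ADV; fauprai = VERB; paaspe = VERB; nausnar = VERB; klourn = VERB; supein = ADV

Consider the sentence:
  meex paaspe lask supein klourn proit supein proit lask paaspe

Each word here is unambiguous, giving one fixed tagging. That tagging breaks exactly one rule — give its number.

2

Fixed tagging: NOUN VERB NOUN ADV VERB ADV ADV ADV NOUN VERB.
Rule check: R1 ✓, R2 ✗, R3 ✓.
Only rule 2 fails.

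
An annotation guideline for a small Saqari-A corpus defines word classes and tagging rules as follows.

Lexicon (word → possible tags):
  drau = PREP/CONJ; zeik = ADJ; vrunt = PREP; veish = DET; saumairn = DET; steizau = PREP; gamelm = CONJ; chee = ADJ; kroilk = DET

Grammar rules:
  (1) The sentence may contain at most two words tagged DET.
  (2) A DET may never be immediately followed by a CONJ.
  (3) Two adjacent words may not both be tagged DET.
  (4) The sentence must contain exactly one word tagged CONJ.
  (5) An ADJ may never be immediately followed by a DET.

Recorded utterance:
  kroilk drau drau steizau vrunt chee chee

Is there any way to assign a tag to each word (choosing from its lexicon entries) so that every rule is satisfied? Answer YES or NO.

YES

Candidates per position — 1:kroilk {DET}; 2:drau {PREP,CONJ}; 3:drau {PREP,CONJ}; 4:steizau {PREP}; 5:vrunt {PREP}; 6:chee {ADJ}; 7:chee {ADJ}.
One satisfying assignment: DET PREP CONJ PREP PREP ADJ ADJ.
Checking: rule 1 satisfied; rule 2 satisfied; rule 3 satisfied; rule 4 satisfied; rule 5 satisfied.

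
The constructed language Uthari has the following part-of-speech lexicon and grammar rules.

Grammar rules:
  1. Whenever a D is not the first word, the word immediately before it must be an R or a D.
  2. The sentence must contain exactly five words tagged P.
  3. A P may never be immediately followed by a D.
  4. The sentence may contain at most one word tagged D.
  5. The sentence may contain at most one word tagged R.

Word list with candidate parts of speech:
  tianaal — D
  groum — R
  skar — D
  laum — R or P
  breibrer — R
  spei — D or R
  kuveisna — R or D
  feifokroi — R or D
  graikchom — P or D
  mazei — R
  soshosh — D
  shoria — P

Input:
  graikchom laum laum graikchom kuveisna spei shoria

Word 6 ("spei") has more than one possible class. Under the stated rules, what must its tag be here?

D

Candidates per position — 1:graikchom {P,D}; 2:laum {R,P}; 3:laum {R,P}; 4:graikchom {P,D}; 5:kuveisna {R,D}; 6:spei {D,R}; 7:shoria {P}.
Position 1: tagging it D would leave rule 2 unsatisfiable, so it must be P.
Position 2: tagging it R would leave rule 2 unsatisfiable, so it must be P.
Position 3: tagging it R would leave rule 2 unsatisfiable, so it must be P.
Position 4: tagging it D would leave rule 1 unsatisfiable, so it must be P.
Position 5: tagging it D would leave rule 1 unsatisfiable, so it must be R.
Position 6: tagging it R would leave rule 5 unsatisfiable, so it must be D.
The unique satisfying tagging is: P P P P R D P.
Rule-by-rule: rule 1 satisfied; rule 2 satisfied; rule 3 satisfied; rule 4 satisfied; rule 5 satisfied.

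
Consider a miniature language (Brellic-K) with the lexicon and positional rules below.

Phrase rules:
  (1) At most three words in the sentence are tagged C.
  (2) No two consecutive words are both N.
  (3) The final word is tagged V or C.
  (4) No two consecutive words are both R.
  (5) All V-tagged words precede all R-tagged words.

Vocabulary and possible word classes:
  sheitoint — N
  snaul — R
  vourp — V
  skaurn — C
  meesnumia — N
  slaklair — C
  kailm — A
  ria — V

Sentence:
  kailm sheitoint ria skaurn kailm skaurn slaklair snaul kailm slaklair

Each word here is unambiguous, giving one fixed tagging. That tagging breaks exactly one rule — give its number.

Fixed tagging: A N V C A C C R A C.
Checking each rule: R1 ✗, R2 ✓, R3 ✓, R4 ✓, R5 ✓.
Only rule 1 fails.

1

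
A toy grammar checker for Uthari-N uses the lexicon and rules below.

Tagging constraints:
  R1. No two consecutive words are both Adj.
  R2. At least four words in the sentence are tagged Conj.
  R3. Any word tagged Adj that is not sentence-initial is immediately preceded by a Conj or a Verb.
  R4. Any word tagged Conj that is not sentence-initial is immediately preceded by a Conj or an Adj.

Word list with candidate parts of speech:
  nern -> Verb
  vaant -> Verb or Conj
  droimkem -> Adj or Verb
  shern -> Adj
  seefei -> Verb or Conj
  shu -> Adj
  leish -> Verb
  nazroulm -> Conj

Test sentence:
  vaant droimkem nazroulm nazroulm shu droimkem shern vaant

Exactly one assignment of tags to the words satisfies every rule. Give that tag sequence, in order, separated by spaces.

Candidates per position — 1:vaant {Verb,Conj}; 2:droimkem {Adj,Verb}; 3:nazroulm {Conj}; 4:nazroulm {Conj}; 5:shu {Adj}; 6:droimkem {Adj,Verb}; 7:shern {Adj}; 8:vaant {Verb,Conj}.
If word 1 were Verb, no tagging could satisfy rule 2; so word 1 is Conj.
If word 2 were Verb, no tagging could satisfy rule 4; so word 2 is Adj.
If word 6 were Adj, no tagging could satisfy rule 1; so word 6 is Verb.
If word 8 were Verb, no tagging could satisfy rule 2; so word 8 is Conj.
That leaves exactly one tagging: Conj Adj Conj Conj Adj Verb Adj Conj.
Rule-by-rule: rule 1 ok; rule 2 ok; rule 3 ok; rule 4 ok.

Conj Adj Conj Conj Adj Verb Adj Conj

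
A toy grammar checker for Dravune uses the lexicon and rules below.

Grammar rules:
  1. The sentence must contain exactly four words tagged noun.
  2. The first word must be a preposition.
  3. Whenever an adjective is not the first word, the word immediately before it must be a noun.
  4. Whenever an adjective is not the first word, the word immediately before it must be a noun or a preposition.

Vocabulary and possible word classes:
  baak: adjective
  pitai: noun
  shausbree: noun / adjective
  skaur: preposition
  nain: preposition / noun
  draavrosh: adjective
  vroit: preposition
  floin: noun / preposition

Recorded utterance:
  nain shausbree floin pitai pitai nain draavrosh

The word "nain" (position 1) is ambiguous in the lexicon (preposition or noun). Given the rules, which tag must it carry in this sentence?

preposition

Candidates per position — 1:nain {preposition,noun}; 2:shausbree {noun,adjective}; 3:floin {noun,preposition}; 4:pitai {noun}; 5:pitai {noun}; 6:nain {preposition,noun}; 7:draavrosh {adjective}.
Position 1: tagging it noun would leave rule 2 unsatisfiable, so it must be preposition.
Position 2: tagging it adjective would leave rule 3 unsatisfiable, so it must be noun.
Position 6: tagging it preposition would leave rule 3 unsatisfiable, so it must be noun.
Position 3: tagging it noun would leave rule 1 unsatisfiable, so it must be preposition.
The only consistent sequence is: preposition noun preposition noun noun noun adjective.
Rule-by-rule: rule 1 ✓; rule 2 ✓; rule 3 ✓; rule 4 ✓.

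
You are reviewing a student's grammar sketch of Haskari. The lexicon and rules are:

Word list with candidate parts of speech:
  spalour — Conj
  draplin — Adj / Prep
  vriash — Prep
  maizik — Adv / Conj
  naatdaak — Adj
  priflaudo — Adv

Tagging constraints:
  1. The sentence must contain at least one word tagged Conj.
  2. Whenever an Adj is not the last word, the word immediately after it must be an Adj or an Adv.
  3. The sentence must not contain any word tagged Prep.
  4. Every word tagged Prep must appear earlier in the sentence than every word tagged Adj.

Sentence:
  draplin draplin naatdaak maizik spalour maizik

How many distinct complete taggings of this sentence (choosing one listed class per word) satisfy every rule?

2

Candidates per position — 1:draplin {Adj,Prep}; 2:draplin {Adj,Prep}; 3:naatdaak {Adj}; 4:maizik {Adv,Conj}; 5:spalour {Conj}; 6:maizik {Adv,Conj}.
There are 16 candidate sequences in total.
The sequences that satisfy every rule: Adj Adj Adj Adv Conj Adv; Adj Adj Adj Adv Conj Conj.
Count = 2.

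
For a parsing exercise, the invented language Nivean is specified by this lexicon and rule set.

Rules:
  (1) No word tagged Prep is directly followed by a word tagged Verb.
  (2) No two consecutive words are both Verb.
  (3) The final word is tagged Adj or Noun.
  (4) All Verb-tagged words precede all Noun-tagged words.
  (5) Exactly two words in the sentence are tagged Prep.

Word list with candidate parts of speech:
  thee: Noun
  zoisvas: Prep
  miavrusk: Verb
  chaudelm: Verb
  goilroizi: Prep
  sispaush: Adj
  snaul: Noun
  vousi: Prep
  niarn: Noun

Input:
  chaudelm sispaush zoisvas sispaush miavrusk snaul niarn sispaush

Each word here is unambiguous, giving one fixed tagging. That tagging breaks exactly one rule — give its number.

5

Fixed tagging: Verb Adj Prep Adj Verb Noun Noun Adj.
Checking each rule: R1 holds, R2 holds, R3 holds, R4 holds, R5 violated.
Only rule 5 fails.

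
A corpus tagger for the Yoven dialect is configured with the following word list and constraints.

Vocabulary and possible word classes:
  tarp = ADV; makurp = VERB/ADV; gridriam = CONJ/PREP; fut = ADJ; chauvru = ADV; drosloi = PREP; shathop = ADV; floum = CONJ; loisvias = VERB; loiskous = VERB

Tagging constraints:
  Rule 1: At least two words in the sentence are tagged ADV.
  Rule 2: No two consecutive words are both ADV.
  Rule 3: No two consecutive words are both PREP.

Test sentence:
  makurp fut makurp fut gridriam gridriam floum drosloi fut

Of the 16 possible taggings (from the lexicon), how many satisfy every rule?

Candidates per position — 1:makurp {VERB,ADV}; 2:fut {ADJ}; 3:makurp {VERB,ADV}; 4:fut {ADJ}; 5:gridriam {CONJ,PREP}; 6:gridriam {CONJ,PREP}; 7:floum {CONJ}; 8:drosloi {PREP}; 9:fut {ADJ}.
There are 16 candidate sequences in total.
The sequences that satisfy every rule: ADV ADJ ADV ADJ CONJ CONJ CONJ PREP ADJ; ADV ADJ ADV ADJ CONJ PREP CONJ PREP ADJ; ADV ADJ ADV ADJ PREP CONJ CONJ PREP ADJ.
Count = 3.

3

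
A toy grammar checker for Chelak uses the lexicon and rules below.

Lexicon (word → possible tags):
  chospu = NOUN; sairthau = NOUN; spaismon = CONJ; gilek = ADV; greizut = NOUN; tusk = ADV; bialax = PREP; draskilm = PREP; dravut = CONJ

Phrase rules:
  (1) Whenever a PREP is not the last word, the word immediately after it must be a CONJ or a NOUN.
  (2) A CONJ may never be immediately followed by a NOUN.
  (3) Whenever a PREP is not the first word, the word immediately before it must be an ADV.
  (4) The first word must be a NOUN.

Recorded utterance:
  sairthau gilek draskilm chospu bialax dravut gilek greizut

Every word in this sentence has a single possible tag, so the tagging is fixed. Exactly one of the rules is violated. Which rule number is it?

3

Fixed tagging: NOUN ADV PREP NOUN PREP CONJ ADV NOUN.
Checking each rule: R1 ok, R2 ok, R3 fails, R4 ok.
Only rule 3 fails.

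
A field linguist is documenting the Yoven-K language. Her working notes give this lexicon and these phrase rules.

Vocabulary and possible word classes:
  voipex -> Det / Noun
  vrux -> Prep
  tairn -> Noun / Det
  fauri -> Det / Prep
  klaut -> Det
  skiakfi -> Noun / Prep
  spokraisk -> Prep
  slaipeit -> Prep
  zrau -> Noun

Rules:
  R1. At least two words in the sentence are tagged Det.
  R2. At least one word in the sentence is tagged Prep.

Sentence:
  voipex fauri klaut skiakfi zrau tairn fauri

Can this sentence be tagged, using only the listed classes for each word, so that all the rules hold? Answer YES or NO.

Candidates per position — 1:voipex {Det,Noun}; 2:fauri {Det,Prep}; 3:klaut {Det}; 4:skiakfi {Noun,Prep}; 5:zrau {Noun}; 6:tairn {Noun,Det}; 7:fauri {Det,Prep}.
One satisfying assignment: Noun Det Det Prep Noun Det Prep.
Check: rule 1 satisfied; rule 2 satisfied.

YES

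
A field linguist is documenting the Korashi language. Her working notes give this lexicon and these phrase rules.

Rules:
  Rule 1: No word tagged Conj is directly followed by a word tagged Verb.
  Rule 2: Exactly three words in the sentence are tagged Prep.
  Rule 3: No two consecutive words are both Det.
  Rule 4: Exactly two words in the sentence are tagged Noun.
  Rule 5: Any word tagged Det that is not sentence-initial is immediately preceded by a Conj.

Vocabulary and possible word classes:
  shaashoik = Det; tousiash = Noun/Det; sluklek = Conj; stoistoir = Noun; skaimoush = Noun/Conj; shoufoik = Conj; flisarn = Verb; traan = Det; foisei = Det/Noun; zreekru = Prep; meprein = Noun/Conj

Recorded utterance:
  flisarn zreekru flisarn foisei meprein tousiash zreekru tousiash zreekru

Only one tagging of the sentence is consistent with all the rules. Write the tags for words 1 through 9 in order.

Candidates per position — 1:flisarn {Verb}; 2:zreekru {Prep}; 3:flisarn {Verb}; 4:foisei {Det,Noun}; 5:meprein {Noun,Conj}; 6:tousiash {Noun,Det}; 7:zreekru {Prep}; 8:tousiash {Noun,Det}; 9:zreekru {Prep}.
Position 4: tagging it Det would leave rule 5 unsatisfiable, so it must be Noun.
Position 8: tagging it Det would leave rule 5 unsatisfiable, so it must be Noun.
Position 5: tagging it Noun would leave rule 4 unsatisfiable, so it must be Conj.
Position 6: tagging it Noun would leave rule 4 unsatisfiable, so it must be Det.
The only consistent sequence is: Verb Prep Verb Noun Conj Det Prep Noun Prep.
Verifying each rule — rule 1 holds; rule 2 holds; rule 3 holds; rule 4 holds; rule 5 holds.

Verb Prep Verb Noun Conj Det Prep Noun Prep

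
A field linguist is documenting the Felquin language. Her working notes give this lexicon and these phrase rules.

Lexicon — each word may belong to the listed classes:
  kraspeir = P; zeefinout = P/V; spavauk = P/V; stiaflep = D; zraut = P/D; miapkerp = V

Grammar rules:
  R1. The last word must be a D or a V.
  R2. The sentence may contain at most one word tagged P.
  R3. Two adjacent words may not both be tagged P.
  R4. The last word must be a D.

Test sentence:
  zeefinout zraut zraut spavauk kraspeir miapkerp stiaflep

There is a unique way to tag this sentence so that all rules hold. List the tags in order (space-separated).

Candidates per position — 1:zeefinout {P,V}; 2:zraut {P,D}; 3:zraut {P,D}; 4:spavauk {P,V}; 5:kraspeir {P}; 6:miapkerp {V}; 7:stiaflep {D}.
Position 1: tagging it P would leave rule 2 unsatisfiable, so it must be V.
Position 2: tagging it P would leave rule 2 unsatisfiable, so it must be D.
Position 3: tagging it P would leave rule 2 unsatisfiable, so it must be D.
Position 4: tagging it P would leave rule 2 unsatisfiable, so it must be V.
The only consistent sequence is: V D D V P V D.
Checking: rule 1 holds; rule 2 holds; rule 3 holds; rule 4 holds.

V D D V P V D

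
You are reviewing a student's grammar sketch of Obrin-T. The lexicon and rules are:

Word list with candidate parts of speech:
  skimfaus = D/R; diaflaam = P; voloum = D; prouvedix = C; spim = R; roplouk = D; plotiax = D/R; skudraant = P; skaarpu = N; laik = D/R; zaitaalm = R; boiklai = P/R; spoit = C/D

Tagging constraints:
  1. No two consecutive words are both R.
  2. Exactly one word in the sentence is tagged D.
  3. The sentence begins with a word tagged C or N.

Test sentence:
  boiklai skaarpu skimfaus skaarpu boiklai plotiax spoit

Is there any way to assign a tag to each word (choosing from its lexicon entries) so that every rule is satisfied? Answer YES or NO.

Candidates per position — 1:boiklai {P,R}; 2:skaarpu {N}; 3:skimfaus {D,R}; 4:skaarpu {N}; 5:boiklai {P,R}; 6:plotiax {D,R}; 7:spoit {C,D}.
Rule 3 cannot be satisfied by any choice of tags from the lexicon.
So there is no consistent tagging.

NO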